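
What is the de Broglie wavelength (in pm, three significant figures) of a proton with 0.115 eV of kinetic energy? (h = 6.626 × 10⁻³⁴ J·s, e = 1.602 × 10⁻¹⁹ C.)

λ = 84.4 pm

KE = 0.115 eV = 1.842 × 10⁻²⁰ J.
p = √(2mKE) = √(2 × 1.673 × 10⁻²⁷ × 1.842 × 10⁻²⁰) = 7.851 × 10⁻²⁴ kg·m/s.
λ = h/p = 6.626 × 10⁻³⁴ / 7.851 × 10⁻²⁴ = 8.44 × 10⁻¹¹ m = 84.4 pm.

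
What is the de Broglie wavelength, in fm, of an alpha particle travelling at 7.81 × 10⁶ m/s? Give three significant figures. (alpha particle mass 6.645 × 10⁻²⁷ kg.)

λ = 12.8 fm

p = mv = 6.645 × 10⁻²⁷ × 7.81 × 10⁶ = 5.190 × 10⁻²⁰ kg·m/s.
λ = h/p = 6.626 × 10⁻³⁴ / 5.190 × 10⁻²⁰ = 1.28 × 10⁻¹⁴ m = 12.8 fm.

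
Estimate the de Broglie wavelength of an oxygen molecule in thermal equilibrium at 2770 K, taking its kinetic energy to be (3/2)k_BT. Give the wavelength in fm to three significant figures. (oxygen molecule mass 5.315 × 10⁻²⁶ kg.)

KE = (3/2)k_BT = 1.5 × 1.381 × 10⁻²³ × 2770 = 5.738 × 10⁻²⁰ J.
p = √(2mKE) = √(2 × 5.315 × 10⁻²⁶ × 5.738 × 10⁻²⁰) = 7.810 × 10⁻²³ kg·m/s.
λ = h/p = 8.48 × 10⁻¹² m = 8480 fm.

λ = 8480 fm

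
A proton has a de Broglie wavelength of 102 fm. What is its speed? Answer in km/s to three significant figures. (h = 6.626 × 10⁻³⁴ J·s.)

v = 3880 km/s

p = h/λ = 6.626 × 10⁻³⁴ / 1.020 × 10⁻¹³ = 6.496 × 10⁻²¹ kg·m/s.
v = p/m = 6.496 × 10⁻²¹ / 1.673 × 10⁻²⁷ = 3.88 × 10⁶ m/s = 3880 km/s.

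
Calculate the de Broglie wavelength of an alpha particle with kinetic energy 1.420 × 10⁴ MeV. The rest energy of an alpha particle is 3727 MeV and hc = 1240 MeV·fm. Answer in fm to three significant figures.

λ = 0.0707 fm

Total energy E = KE + m₀c² = 1.420 × 10⁴ + 3727 = 17927 MeV.
(pc)² = E² − (m₀c²)² = (17927)² − (3727)² = 3.075 × 10⁸ MeV², so pc = 1.754 × 10⁴ MeV.
λ = hc/(pc) = 1240 MeV·fm / 1.754 × 10⁴ MeV = 0.0707 fm.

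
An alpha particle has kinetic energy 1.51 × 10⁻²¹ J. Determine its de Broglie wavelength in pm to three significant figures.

λ = 148 pm

p = √(2mKE) = √(2 × 6.645 × 10⁻²⁷ × 1.510 × 10⁻²¹) = 4.480 × 10⁻²⁴ kg·m/s.
λ = h/p = 6.626 × 10⁻³⁴ / 4.480 × 10⁻²⁴ = 1.48 × 10⁻¹⁰ m = 148 pm.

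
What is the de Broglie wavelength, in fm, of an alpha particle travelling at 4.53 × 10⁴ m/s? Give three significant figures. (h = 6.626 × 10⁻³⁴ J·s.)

λ = 2200 fm

p = mv = 6.645 × 10⁻²⁷ × 4.53 × 10⁴ = 3.010 × 10⁻²² kg·m/s.
λ = h/p = 6.626 × 10⁻³⁴ / 3.010 × 10⁻²² = 2.20 × 10⁻¹² m = 2200 fm.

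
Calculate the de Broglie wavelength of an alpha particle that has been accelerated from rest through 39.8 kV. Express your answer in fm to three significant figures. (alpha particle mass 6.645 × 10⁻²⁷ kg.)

λ = 50.9 fm

KE = 2eV = 2 × 1.602 × 10⁻¹⁹ × 3.980 × 10⁴ = 1.275 × 10⁻¹⁴ J.
p = √(2mKE) = √(2 × 6.645 × 10⁻²⁷ × 1.275 × 10⁻¹⁴) = 1.302 × 10⁻²⁰ kg·m/s.
λ = h/p = 6.626 × 10⁻³⁴ / 1.302 × 10⁻²⁰ = 5.09 × 10⁻¹⁴ m = 50.9 fm.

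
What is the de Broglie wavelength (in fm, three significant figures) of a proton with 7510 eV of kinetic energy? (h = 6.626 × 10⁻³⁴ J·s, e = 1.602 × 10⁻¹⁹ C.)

λ = 330 fm

KE = 7510 eV = 1.203 × 10⁻¹⁵ J.
p = √(2mKE) = √(2 × 1.673 × 10⁻²⁷ × 1.203 × 10⁻¹⁵) = 2.006 × 10⁻²¹ kg·m/s.
λ = h/p = 6.626 × 10⁻³⁴ / 2.006 × 10⁻²¹ = 3.30 × 10⁻¹³ m = 330 fm.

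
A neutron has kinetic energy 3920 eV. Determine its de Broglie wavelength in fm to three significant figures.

KE = 3920 eV = 6.280 × 10⁻¹⁶ J.
p = √(2mKE) = √(2 × 1.675 × 10⁻²⁷ × 6.280 × 10⁻¹⁶) = 1.450 × 10⁻²¹ kg·m/s.
λ = h/p = 6.626 × 10⁻³⁴ / 1.450 × 10⁻²¹ = 4.57 × 10⁻¹³ m = 457 fm.

λ = 457 fm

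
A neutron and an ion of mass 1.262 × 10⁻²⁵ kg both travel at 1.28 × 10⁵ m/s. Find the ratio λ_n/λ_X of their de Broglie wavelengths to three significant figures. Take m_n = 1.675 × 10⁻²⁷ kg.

λ_n/λ_X = 75.3

At fixed v, p = mv so λ = h/(mv) ∝ 1/m.
λ_n/λ_X = m_X/m_n = 1.262 × 10⁻²⁵/1.675 × 10⁻²⁷ = 75.3.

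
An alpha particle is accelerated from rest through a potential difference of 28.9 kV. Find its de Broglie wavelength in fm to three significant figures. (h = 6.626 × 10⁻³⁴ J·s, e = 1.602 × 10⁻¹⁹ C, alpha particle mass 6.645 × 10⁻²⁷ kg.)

λ = 59.7 fm

KE = 2eV = 2 × 1.602 × 10⁻¹⁹ × 2.890 × 10⁴ = 9.260 × 10⁻¹⁵ J.
p = √(2mKE) = √(2 × 6.645 × 10⁻²⁷ × 9.260 × 10⁻¹⁵) = 1.109 × 10⁻²⁰ kg·m/s.
λ = h/p = 6.626 × 10⁻³⁴ / 1.109 × 10⁻²⁰ = 5.97 × 10⁻¹⁴ m = 59.7 fm.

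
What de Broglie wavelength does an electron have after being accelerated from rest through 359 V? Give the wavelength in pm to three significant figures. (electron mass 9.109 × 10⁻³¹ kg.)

λ = 64.7 pm

KE = eV = 1.602 × 10⁻¹⁹ × 359.0 = 5.751 × 10⁻¹⁷ J.
p = √(2mKE) = √(2 × 9.109 × 10⁻³¹ × 5.751 × 10⁻¹⁷) = 1.024 × 10⁻²³ kg·m/s.
λ = h/p = 6.626 × 10⁻³⁴ / 1.024 × 10⁻²³ = 6.47 × 10⁻¹¹ m = 64.7 pm.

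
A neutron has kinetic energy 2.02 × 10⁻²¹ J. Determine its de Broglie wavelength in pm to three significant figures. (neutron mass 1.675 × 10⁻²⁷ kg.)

λ = 255 pm

p = √(2mKE) = √(2 × 1.675 × 10⁻²⁷ × 2.020 × 10⁻²¹) = 2.601 × 10⁻²⁴ kg·m/s.
λ = h/p = 6.626 × 10⁻³⁴ / 2.601 × 10⁻²⁴ = 2.55 × 10⁻¹⁰ m = 255 pm.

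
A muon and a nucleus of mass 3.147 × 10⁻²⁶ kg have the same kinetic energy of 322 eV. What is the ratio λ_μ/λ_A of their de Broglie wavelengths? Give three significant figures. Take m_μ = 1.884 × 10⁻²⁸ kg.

At fixed KE, p = √(2mKE) so λ = h/p ∝ 1/√m.
λ_μ/λ_A = √(m_A/m_μ) = √(3.147 × 10⁻²⁶/1.884 × 10⁻²⁸) = √(167.0) = 12.9.

λ_μ/λ_A = 12.9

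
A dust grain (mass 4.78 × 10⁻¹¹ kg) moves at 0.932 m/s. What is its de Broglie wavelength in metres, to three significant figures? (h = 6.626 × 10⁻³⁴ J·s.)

λ = 1.49 × 10⁻²³ m

p = mv = 4.78 × 10⁻¹¹ × 0.932 = 4.455 × 10⁻¹¹ kg·m/s.
λ = h/p = 6.626 × 10⁻³⁴ / 4.455 × 10⁻¹¹ = 1.49 × 10⁻²³ m.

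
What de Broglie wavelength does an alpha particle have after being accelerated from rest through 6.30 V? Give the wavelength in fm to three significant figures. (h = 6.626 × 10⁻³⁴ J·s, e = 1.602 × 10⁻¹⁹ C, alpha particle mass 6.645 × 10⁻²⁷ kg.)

KE = 2eV = 2 × 1.602 × 10⁻¹⁹ × 6.300 = 2.019 × 10⁻¹⁸ J.
p = √(2mKE) = √(2 × 6.645 × 10⁻²⁷ × 2.019 × 10⁻¹⁸) = 1.638 × 10⁻²² kg·m/s.
λ = h/p = 6.626 × 10⁻³⁴ / 1.638 × 10⁻²² = 4.05 × 10⁻¹² m = 4050 fm.

λ = 4050 fm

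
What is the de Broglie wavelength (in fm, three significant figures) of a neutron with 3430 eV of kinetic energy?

λ = 488 fm

KE = 3430 eV = 5.495 × 10⁻¹⁶ J.
p = √(2mKE) = √(2 × 1.675 × 10⁻²⁷ × 5.495 × 10⁻¹⁶) = 1.357 × 10⁻²¹ kg·m/s.
λ = h/p = 6.626 × 10⁻³⁴ / 1.357 × 10⁻²¹ = 4.88 × 10⁻¹³ m = 488 fm.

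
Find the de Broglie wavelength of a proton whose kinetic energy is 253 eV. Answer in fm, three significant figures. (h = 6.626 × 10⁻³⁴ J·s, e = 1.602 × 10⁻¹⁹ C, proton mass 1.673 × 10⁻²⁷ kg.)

λ = 1800 fm

KE = 253 eV = 4.053 × 10⁻¹⁷ J.
p = √(2mKE) = √(2 × 1.673 × 10⁻²⁷ × 4.053 × 10⁻¹⁷) = 3.683 × 10⁻²² kg·m/s.
λ = h/p = 6.626 × 10⁻³⁴ / 3.683 × 10⁻²² = 1.80 × 10⁻¹² m = 1800 fm.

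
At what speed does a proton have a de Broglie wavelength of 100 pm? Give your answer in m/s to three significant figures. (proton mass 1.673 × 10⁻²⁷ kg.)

p = h/λ = 6.626 × 10⁻³⁴ / 1.000 × 10⁻¹⁰ = 6.626 × 10⁻²⁴ kg·m/s.
v = p/m = 6.626 × 10⁻²⁴ / 1.673 × 10⁻²⁷ = 3.96 × 10³ m/s = 3960 m/s.

v = 3960 m/s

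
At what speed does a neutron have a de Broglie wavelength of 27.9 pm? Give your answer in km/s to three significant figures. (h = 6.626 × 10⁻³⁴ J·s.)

p = h/λ = 6.626 × 10⁻³⁴ / 2.790 × 10⁻¹¹ = 2.375 × 10⁻²³ kg·m/s.
v = p/m = 2.375 × 10⁻²³ / 1.675 × 10⁻²⁷ = 1.42 × 10⁴ m/s = 14.2 km/s.

v = 14.2 km/s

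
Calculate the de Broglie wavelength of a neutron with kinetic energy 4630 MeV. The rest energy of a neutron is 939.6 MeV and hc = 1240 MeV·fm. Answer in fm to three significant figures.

Total energy E = KE + m₀c² = 4630 + 939.6 = 5569.6 MeV.
(pc)² = E² − (m₀c²)² = (5569.6)² − (939.6)² = 3.014 × 10⁷ MeV², so pc = 5490 MeV.
λ = hc/(pc) = 1240 MeV·fm / 5490 MeV = 0.226 fm.

λ = 0.226 fm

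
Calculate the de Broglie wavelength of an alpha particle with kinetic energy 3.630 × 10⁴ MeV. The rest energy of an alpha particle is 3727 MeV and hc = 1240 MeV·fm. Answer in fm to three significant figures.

Total energy E = KE + m₀c² = 3.630 × 10⁴ + 3727 = 40027 MeV.
(pc)² = E² − (m₀c²)² = (40027)² − (3727)² = 1.588 × 10⁹ MeV², so pc = 3.985 × 10⁴ MeV.
λ = hc/(pc) = 1240 MeV·fm / 3.985 × 10⁴ MeV = 0.0311 fm.

λ = 0.0311 fm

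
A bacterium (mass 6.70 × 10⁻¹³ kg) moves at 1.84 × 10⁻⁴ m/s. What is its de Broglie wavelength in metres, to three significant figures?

λ = 5.37 × 10⁻¹⁸ m

p = mv = 6.70 × 10⁻¹³ × 1.84 × 10⁻⁴ = 1.233 × 10⁻¹⁶ kg·m/s.
λ = h/p = 6.626 × 10⁻³⁴ / 1.233 × 10⁻¹⁶ = 5.37 × 10⁻¹⁸ m.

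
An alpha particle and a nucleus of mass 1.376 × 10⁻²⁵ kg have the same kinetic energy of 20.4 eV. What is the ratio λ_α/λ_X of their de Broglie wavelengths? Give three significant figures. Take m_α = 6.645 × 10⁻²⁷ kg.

λ_α/λ_X = 4.55

At fixed KE, p = √(2mKE) so λ = h/p ∝ 1/√m.
λ_α/λ_X = √(m_X/m_α) = √(1.376 × 10⁻²⁵/6.645 × 10⁻²⁷) = √(20.71) = 4.55.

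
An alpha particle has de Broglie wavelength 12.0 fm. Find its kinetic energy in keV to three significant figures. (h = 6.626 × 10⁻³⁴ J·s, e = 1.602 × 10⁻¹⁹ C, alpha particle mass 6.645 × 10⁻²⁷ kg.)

KE = 1430 keV

p = h/λ = 6.626 × 10⁻³⁴ / 1.200 × 10⁻¹⁴ = 5.522 × 10⁻²⁰ kg·m/s.
KE = p²/(2m) = (5.522 × 10⁻²⁰)² / (2 × 6.645 × 10⁻²⁷) = 2.294 × 10⁻¹³ J = 1430 keV.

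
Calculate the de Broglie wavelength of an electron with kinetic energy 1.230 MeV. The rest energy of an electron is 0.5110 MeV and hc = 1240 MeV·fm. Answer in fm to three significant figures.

λ = 745 fm

Total energy E = KE + m₀c² = 1.230 + 0.5110 = 1.7410 MeV.
(pc)² = E² − (m₀c²)² = (1.7410)² − (0.5110)² = 2.770 MeV², so pc = 1.664 MeV.
λ = hc/(pc) = 1240 MeV·fm / 1.664 MeV = 745 fm.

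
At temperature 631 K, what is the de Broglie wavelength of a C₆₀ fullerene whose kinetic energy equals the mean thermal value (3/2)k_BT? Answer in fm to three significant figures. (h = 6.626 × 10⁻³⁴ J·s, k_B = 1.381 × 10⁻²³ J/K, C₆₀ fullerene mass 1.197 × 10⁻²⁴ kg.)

λ = 3750 fm

KE = (3/2)k_BT = 1.5 × 1.381 × 10⁻²³ × 631 = 1.307 × 10⁻²⁰ J.
p = √(2mKE) = √(2 × 1.197 × 10⁻²⁴ × 1.307 × 10⁻²⁰) = 1.769 × 10⁻²² kg·m/s.
λ = h/p = 3.75 × 10⁻¹² m = 3750 fm.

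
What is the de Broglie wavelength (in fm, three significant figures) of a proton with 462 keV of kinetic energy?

KE = 462 keV = 7.401 × 10⁻¹⁴ J.
p = √(2mKE) = √(2 × 1.673 × 10⁻²⁷ × 7.401 × 10⁻¹⁴) = 1.574 × 10⁻²⁰ kg·m/s.
λ = h/p = 6.626 × 10⁻³⁴ / 1.574 × 10⁻²⁰ = 4.21 × 10⁻¹⁴ m = 42.1 fm.

λ = 42.1 fm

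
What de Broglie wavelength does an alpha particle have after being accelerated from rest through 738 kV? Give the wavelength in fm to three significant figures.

λ = 11.8 fm

KE = 2eV = 2 × 1.602 × 10⁻¹⁹ × 7.380 × 10⁵ = 2.365 × 10⁻¹³ J.
p = √(2mKE) = √(2 × 6.645 × 10⁻²⁷ × 2.365 × 10⁻¹³) = 5.606 × 10⁻²⁰ kg·m/s.
λ = h/p = 6.626 × 10⁻³⁴ / 5.606 × 10⁻²⁰ = 1.18 × 10⁻¹⁴ m = 11.8 fm.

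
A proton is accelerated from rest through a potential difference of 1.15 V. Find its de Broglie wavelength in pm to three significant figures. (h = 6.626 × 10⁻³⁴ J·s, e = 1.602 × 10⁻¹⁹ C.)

λ = 26.7 pm

KE = eV = 1.602 × 10⁻¹⁹ × 1.150 = 1.842 × 10⁻¹⁹ J.
p = √(2mKE) = √(2 × 1.673 × 10⁻²⁷ × 1.842 × 10⁻¹⁹) = 2.483 × 10⁻²³ kg·m/s.
λ = h/p = 6.626 × 10⁻³⁴ / 2.483 × 10⁻²³ = 2.67 × 10⁻¹¹ m = 26.7 pm.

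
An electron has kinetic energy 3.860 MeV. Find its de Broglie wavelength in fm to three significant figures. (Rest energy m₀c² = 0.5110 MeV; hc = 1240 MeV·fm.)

Total energy E = KE + m₀c² = 3.860 + 0.5110 = 4.3710 MeV.
(pc)² = E² − (m₀c²)² = (4.3710)² − (0.5110)² = 18.84 MeV², so pc = 4.341 MeV.
λ = hc/(pc) = 1240 MeV·fm / 4.341 MeV = 286 fm.

λ = 286 fm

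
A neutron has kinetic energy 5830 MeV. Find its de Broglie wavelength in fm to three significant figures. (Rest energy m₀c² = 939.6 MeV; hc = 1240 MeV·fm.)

Total energy E = KE + m₀c² = 5830 + 939.6 = 6769.6 MeV.
(pc)² = E² − (m₀c²)² = (6769.6)² − (939.6)² = 4.494 × 10⁷ MeV², so pc = 6704 MeV.
λ = hc/(pc) = 1240 MeV·fm / 6704 MeV = 0.185 fm.

λ = 0.185 fm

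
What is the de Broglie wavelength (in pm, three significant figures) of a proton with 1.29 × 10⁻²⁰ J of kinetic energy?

p = √(2mKE) = √(2 × 1.673 × 10⁻²⁷ × 1.290 × 10⁻²⁰) = 6.570 × 10⁻²⁴ kg·m/s.
λ = h/p = 6.626 × 10⁻³⁴ / 6.570 × 10⁻²⁴ = 1.01 × 10⁻¹⁰ m = 101 pm.

λ = 101 pm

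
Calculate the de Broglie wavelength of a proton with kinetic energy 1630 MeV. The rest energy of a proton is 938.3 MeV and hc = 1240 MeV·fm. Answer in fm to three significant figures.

λ = 0.519 fm

Total energy E = KE + m₀c² = 1630 + 938.3 = 2568.3 MeV.
(pc)² = E² − (m₀c²)² = (2568.3)² − (938.3)² = 5.716 × 10⁶ MeV², so pc = 2391 MeV.
λ = hc/(pc) = 1240 MeV·fm / 2391 MeV = 0.519 fm.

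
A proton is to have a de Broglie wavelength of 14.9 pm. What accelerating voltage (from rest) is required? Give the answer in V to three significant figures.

p = h/λ = 6.626 × 10⁻³⁴ / 1.490 × 10⁻¹¹ = 4.447 × 10⁻²³ kg·m/s.
KE = p²/(2m) = 5.910 × 10⁻¹⁹ J.
V = KE/e = 5.910 × 10⁻¹⁹ / (1.602 × 10⁻¹⁹) = 3.69 V.

V = 3.69 V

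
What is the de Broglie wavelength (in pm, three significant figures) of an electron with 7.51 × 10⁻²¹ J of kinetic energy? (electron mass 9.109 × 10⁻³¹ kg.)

p = √(2mKE) = √(2 × 9.109 × 10⁻³¹ × 7.510 × 10⁻²¹) = 1.170 × 10⁻²⁵ kg·m/s.
λ = h/p = 6.626 × 10⁻³⁴ / 1.170 × 10⁻²⁵ = 5.66 × 10⁻⁹ m = 5660 pm.

λ = 5660 pm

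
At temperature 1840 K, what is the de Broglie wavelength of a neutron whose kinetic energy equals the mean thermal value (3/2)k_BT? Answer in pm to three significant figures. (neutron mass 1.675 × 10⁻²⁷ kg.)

KE = (3/2)k_BT = 1.5 × 1.381 × 10⁻²³ × 1840 = 3.812 × 10⁻²⁰ J.
p = √(2mKE) = √(2 × 1.675 × 10⁻²⁷ × 3.812 × 10⁻²⁰) = 1.130 × 10⁻²³ kg·m/s.
λ = h/p = 5.86 × 10⁻¹¹ m = 58.6 pm.

λ = 58.6 pm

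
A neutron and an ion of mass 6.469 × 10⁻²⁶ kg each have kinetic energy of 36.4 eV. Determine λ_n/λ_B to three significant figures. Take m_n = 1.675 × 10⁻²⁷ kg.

λ_n/λ_B = 6.21

At fixed KE, p = √(2mKE) so λ = h/p ∝ 1/√m.
λ_n/λ_B = √(m_B/m_n) = √(6.469 × 10⁻²⁶/1.675 × 10⁻²⁷) = √(38.62) = 6.21.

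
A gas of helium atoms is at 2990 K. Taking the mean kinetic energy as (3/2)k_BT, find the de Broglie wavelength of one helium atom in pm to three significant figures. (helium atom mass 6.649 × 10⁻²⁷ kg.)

KE = (3/2)k_BT = 1.5 × 1.381 × 10⁻²³ × 2990 = 6.194 × 10⁻²⁰ J.
p = √(2mKE) = √(2 × 6.649 × 10⁻²⁷ × 6.194 × 10⁻²⁰) = 2.870 × 10⁻²³ kg·m/s.
λ = h/p = 2.31 × 10⁻¹¹ m = 23.1 pm.

λ = 23.1 pm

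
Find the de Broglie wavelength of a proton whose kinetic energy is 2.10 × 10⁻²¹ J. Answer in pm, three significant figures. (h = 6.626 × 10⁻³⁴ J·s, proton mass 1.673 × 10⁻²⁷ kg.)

p = √(2mKE) = √(2 × 1.673 × 10⁻²⁷ × 2.100 × 10⁻²¹) = 2.651 × 10⁻²⁴ kg·m/s.
λ = h/p = 6.626 × 10⁻³⁴ / 2.651 × 10⁻²⁴ = 2.50 × 10⁻¹⁰ m = 250 pm.

λ = 250 pm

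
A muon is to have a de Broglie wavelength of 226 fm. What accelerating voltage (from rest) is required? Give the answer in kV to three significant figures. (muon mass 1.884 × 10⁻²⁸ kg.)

p = h/λ = 6.626 × 10⁻³⁴ / 2.260 × 10⁻¹³ = 2.932 × 10⁻²¹ kg·m/s.
KE = p²/(2m) = 2.281 × 10⁻¹⁴ J.
V = KE/e = 2.281 × 10⁻¹⁴ / (1.602 × 10⁻¹⁹) = 142 kV.

V = 142 kV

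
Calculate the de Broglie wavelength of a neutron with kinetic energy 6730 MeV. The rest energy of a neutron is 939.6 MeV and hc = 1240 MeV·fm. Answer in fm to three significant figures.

Total energy E = KE + m₀c² = 6730 + 939.6 = 7669.6 MeV.
(pc)² = E² − (m₀c²)² = (7669.6)² − (939.6)² = 5.794 × 10⁷ MeV², so pc = 7612 MeV.
λ = hc/(pc) = 1240 MeV·fm / 7612 MeV = 0.163 fm.

λ = 0.163 fm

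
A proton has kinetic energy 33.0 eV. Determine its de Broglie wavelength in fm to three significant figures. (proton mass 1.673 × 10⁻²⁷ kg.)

λ = 4980 fm

KE = 33.0 eV = 5.287 × 10⁻¹⁸ J.
p = √(2mKE) = √(2 × 1.673 × 10⁻²⁷ × 5.287 × 10⁻¹⁸) = 1.330 × 10⁻²² kg·m/s.
λ = h/p = 6.626 × 10⁻³⁴ / 1.330 × 10⁻²² = 4.98 × 10⁻¹² m = 4980 fm.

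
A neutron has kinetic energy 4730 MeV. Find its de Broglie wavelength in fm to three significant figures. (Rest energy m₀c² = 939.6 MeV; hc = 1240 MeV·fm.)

Total energy E = KE + m₀c² = 4730 + 939.6 = 5669.6 MeV.
(pc)² = E² − (m₀c²)² = (5669.6)² − (939.6)² = 3.126 × 10⁷ MeV², so pc = 5591 MeV.
λ = hc/(pc) = 1240 MeV·fm / 5591 MeV = 0.222 fm.

λ = 0.222 fm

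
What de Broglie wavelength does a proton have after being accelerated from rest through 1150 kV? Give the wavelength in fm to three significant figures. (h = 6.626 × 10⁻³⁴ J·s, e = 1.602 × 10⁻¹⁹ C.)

KE = eV = 1.602 × 10⁻¹⁹ × 1.150 × 10⁶ = 1.842 × 10⁻¹³ J.
p = √(2mKE) = √(2 × 1.673 × 10⁻²⁷ × 1.842 × 10⁻¹³) = 2.483 × 10⁻²⁰ kg·m/s.
λ = h/p = 6.626 × 10⁻³⁴ / 2.483 × 10⁻²⁰ = 2.67 × 10⁻¹⁴ m = 26.7 fm.

λ = 26.7 fm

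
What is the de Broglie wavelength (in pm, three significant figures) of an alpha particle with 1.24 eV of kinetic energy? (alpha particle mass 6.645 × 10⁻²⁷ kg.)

KE = 1.24 eV = 1.986 × 10⁻¹⁹ J.
p = √(2mKE) = √(2 × 6.645 × 10⁻²⁷ × 1.986 × 10⁻¹⁹) = 5.138 × 10⁻²³ kg·m/s.
λ = h/p = 6.626 × 10⁻³⁴ / 5.138 × 10⁻²³ = 1.29 × 10⁻¹¹ m = 12.9 pm.

λ = 12.9 pm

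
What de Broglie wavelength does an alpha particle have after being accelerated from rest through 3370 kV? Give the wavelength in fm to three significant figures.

KE = 2eV = 2 × 1.602 × 10⁻¹⁹ × 3.370 × 10⁶ = 1.080 × 10⁻¹² J.
p = √(2mKE) = √(2 × 6.645 × 10⁻²⁷ × 1.080 × 10⁻¹²) = 1.198 × 10⁻¹⁹ kg·m/s.
λ = h/p = 6.626 × 10⁻³⁴ / 1.198 × 10⁻¹⁹ = 5.53 × 10⁻¹⁵ m = 5.53 fm.

λ = 5.53 fm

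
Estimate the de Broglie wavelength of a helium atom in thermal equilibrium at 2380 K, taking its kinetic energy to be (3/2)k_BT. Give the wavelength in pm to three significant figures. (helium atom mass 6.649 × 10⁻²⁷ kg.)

λ = 25.9 pm

KE = (3/2)k_BT = 1.5 × 1.381 × 10⁻²³ × 2380 = 4.930 × 10⁻²⁰ J.
p = √(2mKE) = √(2 × 6.649 × 10⁻²⁷ × 4.930 × 10⁻²⁰) = 2.560 × 10⁻²³ kg·m/s.
λ = h/p = 2.59 × 10⁻¹¹ m = 25.9 pm.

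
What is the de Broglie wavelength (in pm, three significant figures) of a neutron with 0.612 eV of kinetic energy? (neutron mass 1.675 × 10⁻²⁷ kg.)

λ = 36.6 pm

KE = 0.612 eV = 9.804 × 10⁻²⁰ J.
p = √(2mKE) = √(2 × 1.675 × 10⁻²⁷ × 9.804 × 10⁻²⁰) = 1.812 × 10⁻²³ kg·m/s.
λ = h/p = 6.626 × 10⁻³⁴ / 1.812 × 10⁻²³ = 3.66 × 10⁻¹¹ m = 36.6 pm.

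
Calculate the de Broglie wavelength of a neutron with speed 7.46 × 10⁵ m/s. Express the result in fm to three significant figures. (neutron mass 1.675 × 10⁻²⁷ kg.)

λ = 530 fm

p = mv = 1.675 × 10⁻²⁷ × 7.46 × 10⁵ = 1.250 × 10⁻²¹ kg·m/s.
λ = h/p = 6.626 × 10⁻³⁴ / 1.250 × 10⁻²¹ = 5.30 × 10⁻¹³ m = 530 fm.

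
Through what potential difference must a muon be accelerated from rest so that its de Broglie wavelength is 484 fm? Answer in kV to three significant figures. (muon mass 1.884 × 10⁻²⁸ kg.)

V = 31.0 kV

p = h/λ = 6.626 × 10⁻³⁴ / 4.840 × 10⁻¹³ = 1.369 × 10⁻²¹ kg·m/s.
KE = p²/(2m) = 4.974 × 10⁻¹⁵ J.
V = KE/e = 4.974 × 10⁻¹⁵ / (1.602 × 10⁻¹⁹) = 31.0 kV.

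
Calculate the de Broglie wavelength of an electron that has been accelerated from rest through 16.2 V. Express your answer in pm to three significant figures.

KE = eV = 1.602 × 10⁻¹⁹ × 16.20 = 2.595 × 10⁻¹⁸ J.
p = √(2mKE) = √(2 × 9.109 × 10⁻³¹ × 2.595 × 10⁻¹⁸) = 2.174 × 10⁻²⁴ kg·m/s.
λ = h/p = 6.626 × 10⁻³⁴ / 2.174 × 10⁻²⁴ = 3.05 × 10⁻¹⁰ m = 305 pm.

λ = 305 pm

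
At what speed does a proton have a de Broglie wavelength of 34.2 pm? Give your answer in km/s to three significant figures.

v = 11.6 km/s

p = h/λ = 6.626 × 10⁻³⁴ / 3.420 × 10⁻¹¹ = 1.937 × 10⁻²³ kg·m/s.
v = p/m = 1.937 × 10⁻²³ / 1.673 × 10⁻²⁷ = 1.16 × 10⁴ m/s = 11.6 km/s.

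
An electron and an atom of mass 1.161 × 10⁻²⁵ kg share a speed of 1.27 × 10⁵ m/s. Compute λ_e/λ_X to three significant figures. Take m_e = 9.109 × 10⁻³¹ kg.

At fixed v, p = mv so λ = h/(mv) ∝ 1/m.
λ_e/λ_X = m_X/m_e = 1.161 × 10⁻²⁵/9.109 × 10⁻³¹ = 1.27 × 10⁵.

λ_e/λ_X = 1.27 × 10⁵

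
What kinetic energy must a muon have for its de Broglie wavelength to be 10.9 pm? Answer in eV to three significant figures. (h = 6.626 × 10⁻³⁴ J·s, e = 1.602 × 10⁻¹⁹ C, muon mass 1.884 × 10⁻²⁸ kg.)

p = h/λ = 6.626 × 10⁻³⁴ / 1.090 × 10⁻¹¹ = 6.079 × 10⁻²³ kg·m/s.
KE = p²/(2m) = (6.079 × 10⁻²³)² / (2 × 1.884 × 10⁻²⁸) = 9.807 × 10⁻¹⁸ J = 61.2 eV.

KE = 61.2 eV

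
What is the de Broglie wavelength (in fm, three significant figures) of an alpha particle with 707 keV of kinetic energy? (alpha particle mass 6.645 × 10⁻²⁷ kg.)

KE = 707 keV = 1.133 × 10⁻¹³ J.
p = √(2mKE) = √(2 × 6.645 × 10⁻²⁷ × 1.133 × 10⁻¹³) = 3.880 × 10⁻²⁰ kg·m/s.
λ = h/p = 6.626 × 10⁻³⁴ / 3.880 × 10⁻²⁰ = 1.71 × 10⁻¹⁴ m = 17.1 fm.

λ = 17.1 fm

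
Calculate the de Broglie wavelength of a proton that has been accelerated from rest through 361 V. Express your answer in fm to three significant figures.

KE = eV = 1.602 × 10⁻¹⁹ × 361.0 = 5.783 × 10⁻¹⁷ J.
p = √(2mKE) = √(2 × 1.673 × 10⁻²⁷ × 5.783 × 10⁻¹⁷) = 4.399 × 10⁻²² kg·m/s.
λ = h/p = 6.626 × 10⁻³⁴ / 4.399 × 10⁻²² = 1.51 × 10⁻¹² m = 1510 fm.

λ = 1510 fm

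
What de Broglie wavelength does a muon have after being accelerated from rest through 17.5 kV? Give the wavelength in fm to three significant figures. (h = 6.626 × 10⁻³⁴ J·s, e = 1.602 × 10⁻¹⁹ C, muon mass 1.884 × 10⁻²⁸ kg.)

KE = eV = 1.602 × 10⁻¹⁹ × 1.750 × 10⁴ = 2.804 × 10⁻¹⁵ J.
p = √(2mKE) = √(2 × 1.884 × 10⁻²⁸ × 2.804 × 10⁻¹⁵) = 1.028 × 10⁻²¹ kg·m/s.
λ = h/p = 6.626 × 10⁻³⁴ / 1.028 × 10⁻²¹ = 6.45 × 10⁻¹³ m = 645 fm.

λ = 645 fm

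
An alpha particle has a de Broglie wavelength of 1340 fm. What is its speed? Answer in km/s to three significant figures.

v = 74.4 km/s

p = h/λ = 6.626 × 10⁻³⁴ / 1.340 × 10⁻¹² = 4.945 × 10⁻²² kg·m/s.
v = p/m = 4.945 × 10⁻²² / 6.645 × 10⁻²⁷ = 7.44 × 10⁴ m/s = 74.4 km/s.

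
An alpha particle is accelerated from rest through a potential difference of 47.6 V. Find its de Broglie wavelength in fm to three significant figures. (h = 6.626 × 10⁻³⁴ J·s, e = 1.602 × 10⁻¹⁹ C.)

λ = 1470 fm

KE = 2eV = 2 × 1.602 × 10⁻¹⁹ × 47.60 = 1.525 × 10⁻¹⁷ J.
p = √(2mKE) = √(2 × 6.645 × 10⁻²⁷ × 1.525 × 10⁻¹⁷) = 4.502 × 10⁻²² kg·m/s.
λ = h/p = 6.626 × 10⁻³⁴ / 4.502 × 10⁻²² = 1.47 × 10⁻¹² m = 1470 fm.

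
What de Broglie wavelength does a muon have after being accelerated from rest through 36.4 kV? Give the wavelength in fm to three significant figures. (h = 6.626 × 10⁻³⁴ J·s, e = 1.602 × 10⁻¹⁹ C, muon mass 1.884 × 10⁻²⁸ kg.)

KE = eV = 1.602 × 10⁻¹⁹ × 3.640 × 10⁴ = 5.831 × 10⁻¹⁵ J.
p = √(2mKE) = √(2 × 1.884 × 10⁻²⁸ × 5.831 × 10⁻¹⁵) = 1.482 × 10⁻²¹ kg·m/s.
λ = h/p = 6.626 × 10⁻³⁴ / 1.482 × 10⁻²¹ = 4.47 × 10⁻¹³ m = 447 fm.

λ = 447 fm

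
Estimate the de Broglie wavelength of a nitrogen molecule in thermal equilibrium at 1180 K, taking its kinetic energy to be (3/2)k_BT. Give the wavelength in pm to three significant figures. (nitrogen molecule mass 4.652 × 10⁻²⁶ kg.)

KE = (3/2)k_BT = 1.5 × 1.381 × 10⁻²³ × 1180 = 2.444 × 10⁻²⁰ J.
p = √(2mKE) = √(2 × 4.652 × 10⁻²⁶ × 2.444 × 10⁻²⁰) = 4.769 × 10⁻²³ kg·m/s.
λ = h/p = 1.39 × 10⁻¹¹ m = 13.9 pm.

λ = 13.9 pm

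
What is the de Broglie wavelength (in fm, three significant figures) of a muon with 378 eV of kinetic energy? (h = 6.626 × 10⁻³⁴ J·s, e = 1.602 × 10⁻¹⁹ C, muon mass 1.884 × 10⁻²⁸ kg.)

KE = 378 eV = 6.056 × 10⁻¹⁷ J.
p = √(2mKE) = √(2 × 1.884 × 10⁻²⁸ × 6.056 × 10⁻¹⁷) = 1.511 × 10⁻²² kg·m/s.
λ = h/p = 6.626 × 10⁻³⁴ / 1.511 × 10⁻²² = 4.39 × 10⁻¹² m = 4390 fm.

λ = 4390 fm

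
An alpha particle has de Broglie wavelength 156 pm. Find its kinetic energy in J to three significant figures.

KE = 1.36 × 10⁻²¹ J

p = h/λ = 6.626 × 10⁻³⁴ / 1.560 × 10⁻¹⁰ = 4.247 × 10⁻²⁴ kg·m/s.
KE = p²/(2m) = (4.247 × 10⁻²⁴)² / (2 × 6.645 × 10⁻²⁷) = 1.357 × 10⁻²¹ J = 1.36 × 10⁻²¹ J.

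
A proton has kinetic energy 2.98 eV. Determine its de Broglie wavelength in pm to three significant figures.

λ = 16.6 pm

KE = 2.98 eV = 4.774 × 10⁻¹⁹ J.
p = √(2mKE) = √(2 × 1.673 × 10⁻²⁷ × 4.774 × 10⁻¹⁹) = 3.997 × 10⁻²³ kg·m/s.
λ = h/p = 6.626 × 10⁻³⁴ / 3.997 × 10⁻²³ = 1.66 × 10⁻¹¹ m = 16.6 pm.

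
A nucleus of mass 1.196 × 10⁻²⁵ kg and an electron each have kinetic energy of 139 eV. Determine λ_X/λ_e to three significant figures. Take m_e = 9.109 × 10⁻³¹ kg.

At fixed KE, p = √(2mKE) so λ = h/p ∝ 1/√m.
λ_X/λ_e = √(m_e/m_X) = √(9.109 × 10⁻³¹/1.196 × 10⁻²⁵) = √(7.616 × 10⁻⁶) = 2.76 × 10⁻³.

λ_X/λ_e = 2.76 × 10⁻³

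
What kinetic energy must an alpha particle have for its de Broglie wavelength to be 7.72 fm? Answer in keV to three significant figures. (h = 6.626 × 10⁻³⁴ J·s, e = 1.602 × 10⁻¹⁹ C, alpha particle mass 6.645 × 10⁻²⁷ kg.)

p = h/λ = 6.626 × 10⁻³⁴ / 7.720 × 10⁻¹⁵ = 8.583 × 10⁻²⁰ kg·m/s.
KE = p²/(2m) = (8.583 × 10⁻²⁰)² / (2 × 6.645 × 10⁻²⁷) = 5.543 × 10⁻¹³ J = 3460 keV.

KE = 3460 keV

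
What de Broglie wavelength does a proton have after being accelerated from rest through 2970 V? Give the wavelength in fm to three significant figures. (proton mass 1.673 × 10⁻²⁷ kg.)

KE = eV = 1.602 × 10⁻¹⁹ × 2970 = 4.758 × 10⁻¹⁶ J.
p = √(2mKE) = √(2 × 1.673 × 10⁻²⁷ × 4.758 × 10⁻¹⁶) = 1.262 × 10⁻²¹ kg·m/s.
λ = h/p = 6.626 × 10⁻³⁴ / 1.262 × 10⁻²¹ = 5.25 × 10⁻¹³ m = 525 fm.

λ = 525 fm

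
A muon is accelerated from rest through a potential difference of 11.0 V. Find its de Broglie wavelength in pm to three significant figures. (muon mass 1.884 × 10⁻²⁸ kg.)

KE = eV = 1.602 × 10⁻¹⁹ × 11.00 = 1.762 × 10⁻¹⁸ J.
p = √(2mKE) = √(2 × 1.884 × 10⁻²⁸ × 1.762 × 10⁻¹⁸) = 2.577 × 10⁻²³ kg·m/s.
λ = h/p = 6.626 × 10⁻³⁴ / 2.577 × 10⁻²³ = 2.57 × 10⁻¹¹ m = 25.7 pm.

λ = 25.7 pm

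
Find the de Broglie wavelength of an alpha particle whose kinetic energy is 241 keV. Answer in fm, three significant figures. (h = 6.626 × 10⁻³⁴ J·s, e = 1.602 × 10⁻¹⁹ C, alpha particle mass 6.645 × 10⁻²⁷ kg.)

λ = 29.3 fm

KE = 241 keV = 3.861 × 10⁻¹⁴ J.
p = √(2mKE) = √(2 × 6.645 × 10⁻²⁷ × 3.861 × 10⁻¹⁴) = 2.265 × 10⁻²⁰ kg·m/s.
λ = h/p = 6.626 × 10⁻³⁴ / 2.265 × 10⁻²⁰ = 2.93 × 10⁻¹⁴ m = 29.3 fm.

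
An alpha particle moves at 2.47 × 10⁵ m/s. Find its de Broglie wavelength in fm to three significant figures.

λ = 404 fm

p = mv = 6.645 × 10⁻²⁷ × 2.47 × 10⁵ = 1.641 × 10⁻²¹ kg·m/s.
λ = h/p = 6.626 × 10⁻³⁴ / 1.641 × 10⁻²¹ = 4.04 × 10⁻¹³ m = 404 fm.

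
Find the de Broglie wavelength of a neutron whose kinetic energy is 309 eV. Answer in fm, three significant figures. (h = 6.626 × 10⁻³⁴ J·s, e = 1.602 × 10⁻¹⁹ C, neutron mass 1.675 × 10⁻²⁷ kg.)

KE = 309 eV = 4.950 × 10⁻¹⁷ J.
p = √(2mKE) = √(2 × 1.675 × 10⁻²⁷ × 4.950 × 10⁻¹⁷) = 4.072 × 10⁻²² kg·m/s.
λ = h/p = 6.626 × 10⁻³⁴ / 4.072 × 10⁻²² = 1.63 × 10⁻¹² m = 1630 fm.

λ = 1630 fm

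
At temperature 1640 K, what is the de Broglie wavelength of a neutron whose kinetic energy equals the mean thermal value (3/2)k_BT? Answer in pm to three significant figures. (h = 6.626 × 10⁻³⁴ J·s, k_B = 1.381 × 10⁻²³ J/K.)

KE = (3/2)k_BT = 1.5 × 1.381 × 10⁻²³ × 1640 = 3.397 × 10⁻²⁰ J.
p = √(2mKE) = √(2 × 1.675 × 10⁻²⁷ × 3.397 × 10⁻²⁰) = 1.067 × 10⁻²³ kg·m/s.
λ = h/p = 6.21 × 10⁻¹¹ m = 62.1 pm.

λ = 62.1 pm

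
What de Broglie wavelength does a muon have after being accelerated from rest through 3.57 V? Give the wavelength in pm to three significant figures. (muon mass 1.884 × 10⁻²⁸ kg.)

KE = eV = 1.602 × 10⁻¹⁹ × 3.570 = 5.719 × 10⁻¹⁹ J.
p = √(2mKE) = √(2 × 1.884 × 10⁻²⁸ × 5.719 × 10⁻¹⁹) = 1.468 × 10⁻²³ kg·m/s.
λ = h/p = 6.626 × 10⁻³⁴ / 1.468 × 10⁻²³ = 4.51 × 10⁻¹¹ m = 45.1 pm.

λ = 45.1 pm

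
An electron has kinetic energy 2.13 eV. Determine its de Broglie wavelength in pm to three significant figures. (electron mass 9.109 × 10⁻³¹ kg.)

λ = 840 pm

KE = 2.13 eV = 3.412 × 10⁻¹⁹ J.
p = √(2mKE) = √(2 × 9.109 × 10⁻³¹ × 3.412 × 10⁻¹⁹) = 7.884 × 10⁻²⁵ kg·m/s.
λ = h/p = 6.626 × 10⁻³⁴ / 7.884 × 10⁻²⁵ = 8.40 × 10⁻¹⁰ m = 840 pm.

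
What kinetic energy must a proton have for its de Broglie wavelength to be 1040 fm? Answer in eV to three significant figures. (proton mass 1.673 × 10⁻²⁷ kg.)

KE = 757 eV

p = h/λ = 6.626 × 10⁻³⁴ / 1.040 × 10⁻¹² = 6.371 × 10⁻²² kg·m/s.
KE = p²/(2m) = (6.371 × 10⁻²²)² / (2 × 1.673 × 10⁻²⁷) = 1.213 × 10⁻¹⁶ J = 757 eV.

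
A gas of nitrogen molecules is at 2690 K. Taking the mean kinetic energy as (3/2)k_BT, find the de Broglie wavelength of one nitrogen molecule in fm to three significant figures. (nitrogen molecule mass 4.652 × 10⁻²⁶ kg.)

KE = (3/2)k_BT = 1.5 × 1.381 × 10⁻²³ × 2690 = 5.572 × 10⁻²⁰ J.
p = √(2mKE) = √(2 × 4.652 × 10⁻²⁶ × 5.572 × 10⁻²⁰) = 7.200 × 10⁻²³ kg·m/s.
λ = h/p = 9.20 × 10⁻¹² m = 9200 fm.

λ = 9200 fm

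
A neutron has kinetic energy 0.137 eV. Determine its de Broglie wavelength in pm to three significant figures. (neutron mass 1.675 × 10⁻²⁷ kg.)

KE = 0.137 eV = 2.195 × 10⁻²⁰ J.
p = √(2mKE) = √(2 × 1.675 × 10⁻²⁷ × 2.195 × 10⁻²⁰) = 8.575 × 10⁻²⁴ kg·m/s.
λ = h/p = 6.626 × 10⁻³⁴ / 8.575 × 10⁻²⁴ = 7.73 × 10⁻¹¹ m = 77.3 pm.

λ = 77.3 pm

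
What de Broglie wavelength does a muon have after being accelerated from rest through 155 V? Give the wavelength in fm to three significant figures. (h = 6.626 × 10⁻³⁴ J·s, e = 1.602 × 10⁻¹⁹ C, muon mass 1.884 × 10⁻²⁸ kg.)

λ = 6850 fm

KE = eV = 1.602 × 10⁻¹⁹ × 155.0 = 2.483 × 10⁻¹⁷ J.
p = √(2mKE) = √(2 × 1.884 × 10⁻²⁸ × 2.483 × 10⁻¹⁷) = 9.673 × 10⁻²³ kg·m/s.
λ = h/p = 6.626 × 10⁻³⁴ / 9.673 × 10⁻²³ = 6.85 × 10⁻¹² m = 6850 fm.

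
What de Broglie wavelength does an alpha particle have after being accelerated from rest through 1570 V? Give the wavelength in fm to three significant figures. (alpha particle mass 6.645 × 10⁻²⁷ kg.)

KE = 2eV = 2 × 1.602 × 10⁻¹⁹ × 1570 = 5.030 × 10⁻¹⁶ J.
p = √(2mKE) = √(2 × 6.645 × 10⁻²⁷ × 5.030 × 10⁻¹⁶) = 2.586 × 10⁻²¹ kg·m/s.
λ = h/p = 6.626 × 10⁻³⁴ / 2.586 × 10⁻²¹ = 2.56 × 10⁻¹³ m = 256 fm.

λ = 256 fm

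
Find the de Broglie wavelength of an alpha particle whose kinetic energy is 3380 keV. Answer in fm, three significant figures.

KE = 3380 keV = 5.415 × 10⁻¹³ J.
p = √(2mKE) = √(2 × 6.645 × 10⁻²⁷ × 5.415 × 10⁻¹³) = 8.483 × 10⁻²⁰ kg·m/s.
λ = h/p = 6.626 × 10⁻³⁴ / 8.483 × 10⁻²⁰ = 7.81 × 10⁻¹⁵ m = 7.81 fm.

λ = 7.81 fm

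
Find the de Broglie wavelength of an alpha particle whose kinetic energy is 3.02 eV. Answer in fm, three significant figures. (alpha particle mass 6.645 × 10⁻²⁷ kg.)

λ = 8260 fm

KE = 3.02 eV = 4.838 × 10⁻¹⁹ J.
p = √(2mKE) = √(2 × 6.645 × 10⁻²⁷ × 4.838 × 10⁻¹⁹) = 8.019 × 10⁻²³ kg·m/s.
λ = h/p = 6.626 × 10⁻³⁴ / 8.019 × 10⁻²³ = 8.26 × 10⁻¹² m = 8260 fm.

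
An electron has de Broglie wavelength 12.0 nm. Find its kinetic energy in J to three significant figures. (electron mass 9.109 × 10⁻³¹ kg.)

KE = 1.67 × 10⁻²¹ J

p = h/λ = 6.626 × 10⁻³⁴ / 1.200 × 10⁻⁸ = 5.522 × 10⁻²⁶ kg·m/s.
KE = p²/(2m) = (5.522 × 10⁻²⁶)² / (2 × 9.109 × 10⁻³¹) = 1.674 × 10⁻²¹ J = 1.67 × 10⁻²¹ J.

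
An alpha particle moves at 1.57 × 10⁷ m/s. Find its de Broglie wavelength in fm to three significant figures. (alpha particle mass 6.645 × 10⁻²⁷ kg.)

λ = 6.35 fm

p = mv = 6.645 × 10⁻²⁷ × 1.57 × 10⁷ = 1.043 × 10⁻¹⁹ kg·m/s.
λ = h/p = 6.626 × 10⁻³⁴ / 1.043 × 10⁻¹⁹ = 6.35 × 10⁻¹⁵ m = 6.35 fm.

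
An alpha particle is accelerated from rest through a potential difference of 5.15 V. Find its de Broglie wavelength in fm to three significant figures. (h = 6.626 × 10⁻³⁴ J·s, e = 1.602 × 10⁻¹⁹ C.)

λ = 4470 fm

KE = 2eV = 2 × 1.602 × 10⁻¹⁹ × 5.150 = 1.650 × 10⁻¹⁸ J.
p = √(2mKE) = √(2 × 6.645 × 10⁻²⁷ × 1.650 × 10⁻¹⁸) = 1.481 × 10⁻²² kg·m/s.
λ = h/p = 6.626 × 10⁻³⁴ / 1.481 × 10⁻²² = 4.47 × 10⁻¹² m = 4470 fm.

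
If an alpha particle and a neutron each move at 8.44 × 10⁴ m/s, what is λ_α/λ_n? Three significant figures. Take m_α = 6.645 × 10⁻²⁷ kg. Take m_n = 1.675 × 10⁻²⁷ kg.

λ_α/λ_n = 0.252

At fixed v, p = mv so λ = h/(mv) ∝ 1/m.
λ_α/λ_n = m_n/m_α = 1.675 × 10⁻²⁷/6.645 × 10⁻²⁷ = 0.252.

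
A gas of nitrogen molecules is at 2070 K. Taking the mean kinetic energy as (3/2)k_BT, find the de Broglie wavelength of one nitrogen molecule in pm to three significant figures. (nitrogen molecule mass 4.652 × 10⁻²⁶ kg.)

KE = (3/2)k_BT = 1.5 × 1.381 × 10⁻²³ × 2070 = 4.288 × 10⁻²⁰ J.
p = √(2mKE) = √(2 × 4.652 × 10⁻²⁶ × 4.288 × 10⁻²⁰) = 6.316 × 10⁻²³ kg·m/s.
λ = h/p = 1.05 × 10⁻¹¹ m = 10.5 pm.

λ = 10.5 pm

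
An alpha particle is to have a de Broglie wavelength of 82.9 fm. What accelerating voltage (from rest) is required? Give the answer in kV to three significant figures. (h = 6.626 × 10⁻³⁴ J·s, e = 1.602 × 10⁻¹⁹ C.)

V = 15.0 kV

p = h/λ = 6.626 × 10⁻³⁴ / 8.290 × 10⁻¹⁴ = 7.993 × 10⁻²¹ kg·m/s.
KE = p²/(2m) = 4.807 × 10⁻¹⁵ J.
V = KE/2e = 4.807 × 10⁻¹⁵ / (2 × 1.602 × 10⁻¹⁹) = 15.0 kV.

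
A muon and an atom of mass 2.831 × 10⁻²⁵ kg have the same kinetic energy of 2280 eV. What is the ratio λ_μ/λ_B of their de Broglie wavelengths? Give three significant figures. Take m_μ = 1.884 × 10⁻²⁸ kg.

At fixed KE, p = √(2mKE) so λ = h/p ∝ 1/√m.
λ_μ/λ_B = √(m_B/m_μ) = √(2.831 × 10⁻²⁵/1.884 × 10⁻²⁸) = √(1503) = 38.8.

λ_μ/λ_B = 38.8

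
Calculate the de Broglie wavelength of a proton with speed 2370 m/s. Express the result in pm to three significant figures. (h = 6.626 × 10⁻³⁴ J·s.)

p = mv = 1.673 × 10⁻²⁷ × 2370 = 3.965 × 10⁻²⁴ kg·m/s.
λ = h/p = 6.626 × 10⁻³⁴ / 3.965 × 10⁻²⁴ = 1.67 × 10⁻¹⁰ m = 167 pm.

λ = 167 pm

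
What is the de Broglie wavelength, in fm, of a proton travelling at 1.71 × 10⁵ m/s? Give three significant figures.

p = mv = 1.673 × 10⁻²⁷ × 1.71 × 10⁵ = 2.861 × 10⁻²² kg·m/s.
λ = h/p = 6.626 × 10⁻³⁴ / 2.861 × 10⁻²² = 2.32 × 10⁻¹² m = 2320 fm.

λ = 2320 fm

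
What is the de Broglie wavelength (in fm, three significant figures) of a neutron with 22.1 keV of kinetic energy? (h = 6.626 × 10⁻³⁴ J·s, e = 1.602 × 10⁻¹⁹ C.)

KE = 22.1 keV = 3.540 × 10⁻¹⁵ J.
p = √(2mKE) = √(2 × 1.675 × 10⁻²⁷ × 3.540 × 10⁻¹⁵) = 3.444 × 10⁻²¹ kg·m/s.
λ = h/p = 6.626 × 10⁻³⁴ / 3.444 × 10⁻²¹ = 1.92 × 10⁻¹³ m = 192 fm.

λ = 192 fm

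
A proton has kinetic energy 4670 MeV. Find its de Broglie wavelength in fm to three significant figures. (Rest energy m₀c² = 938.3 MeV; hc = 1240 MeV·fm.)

λ = 0.224 fm

Total energy E = KE + m₀c² = 4670 + 938.3 = 5608.3 MeV.
(pc)² = E² − (m₀c²)² = (5608.3)² − (938.3)² = 3.057 × 10⁷ MeV², so pc = 5529 MeV.
λ = hc/(pc) = 1240 MeV·fm / 5529 MeV = 0.224 fm.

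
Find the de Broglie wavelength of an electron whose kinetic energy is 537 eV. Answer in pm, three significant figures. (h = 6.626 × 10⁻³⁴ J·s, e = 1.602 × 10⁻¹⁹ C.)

KE = 537 eV = 8.603 × 10⁻¹⁷ J.
p = √(2mKE) = √(2 × 9.109 × 10⁻³¹ × 8.603 × 10⁻¹⁷) = 1.252 × 10⁻²³ kg·m/s.
λ = h/p = 6.626 × 10⁻³⁴ / 1.252 × 10⁻²³ = 5.29 × 10⁻¹¹ m = 52.9 pm.

λ = 52.9 pm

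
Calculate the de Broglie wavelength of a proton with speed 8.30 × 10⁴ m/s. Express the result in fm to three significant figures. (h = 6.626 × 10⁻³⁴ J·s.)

p = mv = 1.673 × 10⁻²⁷ × 8.30 × 10⁴ = 1.389 × 10⁻²² kg·m/s.
λ = h/p = 6.626 × 10⁻³⁴ / 1.389 × 10⁻²² = 4.77 × 10⁻¹² m = 4770 fm.

λ = 4770 fm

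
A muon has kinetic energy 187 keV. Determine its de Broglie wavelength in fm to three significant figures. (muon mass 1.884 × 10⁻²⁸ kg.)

KE = 187 keV = 2.996 × 10⁻¹⁴ J.
p = √(2mKE) = √(2 × 1.884 × 10⁻²⁸ × 2.996 × 10⁻¹⁴) = 3.360 × 10⁻²¹ kg·m/s.
λ = h/p = 6.626 × 10⁻³⁴ / 3.360 × 10⁻²¹ = 1.97 × 10⁻¹³ m = 197 fm.

λ = 197 fm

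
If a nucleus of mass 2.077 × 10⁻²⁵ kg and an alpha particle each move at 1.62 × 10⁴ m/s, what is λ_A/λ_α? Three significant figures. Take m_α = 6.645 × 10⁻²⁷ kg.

At fixed v, p = mv so λ = h/(mv) ∝ 1/m.
λ_A/λ_α = m_α/m_A = 6.645 × 10⁻²⁷/2.077 × 10⁻²⁵ = 0.0320.

λ_A/λ_α = 0.0320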